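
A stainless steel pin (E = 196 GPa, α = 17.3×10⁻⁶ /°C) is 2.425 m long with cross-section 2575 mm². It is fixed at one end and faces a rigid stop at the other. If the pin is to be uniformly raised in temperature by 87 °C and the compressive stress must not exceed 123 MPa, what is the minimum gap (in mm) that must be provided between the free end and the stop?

g ≈ 2.13 mm

Free expansion if unrestrained: δ_free = αΔT L = 17.3×10⁻⁶ × 87 × 2425 = 3.65 mm.
At the allowable stress the elastic shortening the wall may impose is σL/E = 123 × 2425 / (196×10³) = 1.522 mm.
The gap must absorb the remainder: g_min = 3.65 − 1.522 = 2.128 mm.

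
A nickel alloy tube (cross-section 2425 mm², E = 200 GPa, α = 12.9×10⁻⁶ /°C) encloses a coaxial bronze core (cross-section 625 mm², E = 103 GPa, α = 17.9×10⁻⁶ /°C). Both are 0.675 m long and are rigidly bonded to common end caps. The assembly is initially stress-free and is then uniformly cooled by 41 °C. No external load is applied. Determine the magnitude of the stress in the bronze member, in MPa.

The bronze has the larger α, so on cooling it would change length more than the nickel alloy if both were free. The rigid plates force a common final length, so the bronze is put into tension and the nickel alloy into compression, with equal and opposite forces P (no external load).
Setting the final lengths equal and cancelling L: (α₁ − α₂)ΔT = P/(A₁E₁) + P/(A₂E₂).
|α₁ − α₂|·ΔT = 5×10⁻⁶ × 41 = 0.000205.
1/(A₁E₁) + 1/(A₂E₂) = 1/(2425×200×10³) + 1/(625×103×10³) = 1.76×10⁻⁸ N⁻¹.
P = 0.000205 / 1.76×10⁻⁸ = 11650 N = 11.65 kN.
σ_{bronze} = P/A₂ = 11650/625 = 18.64 MPa, tensile.

σ ≈ 18.6 MPa (tensile)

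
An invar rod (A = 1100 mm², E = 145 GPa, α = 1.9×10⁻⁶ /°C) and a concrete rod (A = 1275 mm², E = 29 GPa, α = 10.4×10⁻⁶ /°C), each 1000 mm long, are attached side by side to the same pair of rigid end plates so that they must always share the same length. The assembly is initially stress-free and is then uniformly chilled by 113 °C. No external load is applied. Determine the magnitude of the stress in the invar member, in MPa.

σ ≈ 26.2 MPa (compressive)

Equilibrium of a rigid end plate with no external load gives equal and opposite internal forces ±P in the two members. Since α_{concrete} > α_{invar}, cooling drives the concrete into tension and the invar into compression.
Equating the net (thermal + elastic) strains gives |α₁ − α₂|·ΔT = P·[1/(A₁E₁) + 1/(A₂E₂)].
|α₁ − α₂|·ΔT = 8.5×10⁻⁶ × 113 = 0.0009605.
1/(A₁E₁) + 1/(A₂E₂) = 1/(1100×145×10³) + 1/(1275×29×10³) = 3.331×10⁻⁸ N⁻¹.
So P = 0.0009605 / 3.331×10⁻⁸ = 28.83 kN.
σ_{invar} = P/A₁ = 28830/1100 = 26.21 MPa, compressive.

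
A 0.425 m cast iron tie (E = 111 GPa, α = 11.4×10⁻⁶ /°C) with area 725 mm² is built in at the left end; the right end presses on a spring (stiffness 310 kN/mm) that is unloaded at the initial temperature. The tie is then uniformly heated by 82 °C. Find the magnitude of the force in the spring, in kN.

The unrestrained thermal change is αΔT L = 11.4×10⁻⁶ × 82 × 425 = 0.3973 mm.
Let P be the compressive force at the spring. The tie shortens elastically by PL/(AE) and the spring compresses by P/k; together these equal δ_free.
P [ L/(AE) + 1/k ] = δ_free → P [ 425/(725×111×10³) + 1/(310×10³) ] = 0.3973.
P = 0.3973 / 8.507×10⁻⁶ = 46700 N.

P ≈ 46.7 kN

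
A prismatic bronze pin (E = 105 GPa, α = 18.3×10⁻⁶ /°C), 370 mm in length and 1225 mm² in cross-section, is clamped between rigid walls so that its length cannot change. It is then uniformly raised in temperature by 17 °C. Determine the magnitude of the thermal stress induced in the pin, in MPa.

σ ≈ 32.7 MPa (compressive)

The supports are rigid, so the total axial strain is zero. The restrained thermal strain is ε = αΔT = 18.3×10⁻⁶ × 17 = 311.1×10⁻⁶.
Hence σ = E·αΔT = 105×10³ × 311.1×10⁻⁶ = 32.67 MPa, compressive.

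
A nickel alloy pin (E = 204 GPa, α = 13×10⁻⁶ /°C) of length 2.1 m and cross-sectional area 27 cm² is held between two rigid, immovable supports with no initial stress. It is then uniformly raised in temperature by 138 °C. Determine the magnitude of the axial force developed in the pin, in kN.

Full restraint means ε = 0, so the stress is σ = EαΔT = 204×10³ × 13×10⁻⁶ × 138 = 366 MPa.
P = AEαΔT = 2700 × 204×10³ × 13×10⁻⁶ × 138 = 988.1 kN (compressive).

P ≈ 988 kN (compressive)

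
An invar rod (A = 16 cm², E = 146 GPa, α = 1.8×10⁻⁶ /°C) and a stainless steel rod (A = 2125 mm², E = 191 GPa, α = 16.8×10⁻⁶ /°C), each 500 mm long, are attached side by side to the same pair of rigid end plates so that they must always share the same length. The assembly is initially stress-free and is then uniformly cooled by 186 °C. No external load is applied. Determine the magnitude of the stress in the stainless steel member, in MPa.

The stainless steel has the larger α, so on cooling it would change length more than the invar if both were free. The rigid plates force a common final length, so the stainless steel is put into tension and the invar into compression, with equal and opposite forces P (no external load).
Setting the final lengths equal and cancelling L: (α₁ − α₂)ΔT = P/(A₁E₁) + P/(A₂E₂).
|α₁ − α₂|·ΔT = 15×10⁻⁶ × 186 = 0.00279.
1/(A₁E₁) + 1/(A₂E₂) = 1/(1600×146×10³) + 1/(2125×191×10³) = 6.745×10⁻⁹ N⁻¹.
P = 0.00279 / 6.745×10⁻⁹ = 413700 N = 413.7 kN.
σ_{stainless steel} = P/A₂ = 413700/2125 = 194.7 MPa, tensile.

σ ≈ 195 MPa (tensile)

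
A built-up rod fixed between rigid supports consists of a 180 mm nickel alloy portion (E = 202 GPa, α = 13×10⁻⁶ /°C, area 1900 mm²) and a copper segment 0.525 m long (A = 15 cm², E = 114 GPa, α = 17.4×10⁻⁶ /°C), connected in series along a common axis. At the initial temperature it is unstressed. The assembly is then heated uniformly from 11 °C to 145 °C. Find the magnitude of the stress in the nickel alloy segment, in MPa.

σ ≈ 229 MPa (compressive)

If the supports were absent, the total length change would be Σ αᵢΔT Lᵢ = 13×10⁻⁶×134×180 + 17.4×10⁻⁶×134×525 = 1.538 mm.
The rigid supports impose zero overall length change; the single axial force P common to all segments must satisfy P Σ Lᵢ/(AᵢEᵢ) = δ_free.
The series flexibility is Σ Lᵢ/(AᵢEᵢ) = 180/(1900×202×10³) + 525/(1500×114×10³) = 3.539×10⁻⁶ mm/N.
So P = 1.538 / 3.539×10⁻⁶ = 434.5 kN, compressive.
σ_{nickel alloy} = P / A = 434500 / 1900 = 228.7 MPa.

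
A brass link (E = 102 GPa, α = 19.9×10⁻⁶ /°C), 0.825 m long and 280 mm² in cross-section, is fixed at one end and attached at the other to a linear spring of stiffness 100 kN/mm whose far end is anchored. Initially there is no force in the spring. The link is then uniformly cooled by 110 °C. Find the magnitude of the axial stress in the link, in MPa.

If the spring were absent the link would shorten by αΔT L = 19.9×10⁻⁶ × 110 × 825 = 1.806 mm.
With a force P in the spring, the elastic change of the link is PL/(AE) and that of the spring is P/k; compatibility requires their sum to equal δ_free.
So P = δ_free / [L/(AE) + 1/k] = 1.806 / [ 825/(280×102×10³) + 1/(100×10³) ].
P = 1.806 / 3.889×10⁻⁵ = 46440 N.
σ = P/A = 46440/280 = 165.9 MPa.

σ ≈ 166 MPa (tensile)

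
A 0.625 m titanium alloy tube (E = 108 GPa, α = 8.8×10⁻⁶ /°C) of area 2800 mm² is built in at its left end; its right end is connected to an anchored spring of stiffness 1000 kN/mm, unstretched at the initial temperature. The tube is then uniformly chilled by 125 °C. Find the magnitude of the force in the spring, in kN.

P ≈ 224 kN

The unrestrained thermal change is αΔT L = 8.8×10⁻⁶ × 125 × 625 = 0.6875 mm.
Let P be the tensile force in the spring. The tube extends elastically by PL/(AE) and the spring stretches by P/k; together these equal δ_free.
So P = δ_free / [L/(AE) + 1/k] = 0.6875 / [ 625/(2800×108×10³) + 1/(1000×10³) ].
P = 0.6875 / 3.067×10⁻⁶ = 224200 N.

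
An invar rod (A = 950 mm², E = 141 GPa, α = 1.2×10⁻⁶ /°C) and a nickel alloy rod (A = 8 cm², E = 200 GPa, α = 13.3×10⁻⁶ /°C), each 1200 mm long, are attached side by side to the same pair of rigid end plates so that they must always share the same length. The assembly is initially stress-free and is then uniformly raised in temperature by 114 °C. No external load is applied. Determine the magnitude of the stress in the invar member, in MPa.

Equilibrium of a rigid end plate with no external load gives equal and opposite internal forces ±P in the two members. Since α_{nickel alloy} > α_{invar}, heating drives the nickel alloy into compression and the invar into tension.
Equating the net (thermal + elastic) strains gives |α₁ − α₂|·ΔT = P·[1/(A₁E₁) + 1/(A₂E₂)].
|α₁ − α₂|·ΔT = 12.1×10⁻⁶ × 114 = 0.001379.
1/(A₁E₁) + 1/(A₂E₂) = 1/(950×141×10³) + 1/(800×200×10³) = 1.372×10⁻⁸ N⁻¹.
So P = 0.001379 / 1.372×10⁻⁸ = 100.6 kN.
σ_{invar} = P/A₁ = 100600/950 = 105.9 MPa, tensile.

σ ≈ 106 MPa (tensile)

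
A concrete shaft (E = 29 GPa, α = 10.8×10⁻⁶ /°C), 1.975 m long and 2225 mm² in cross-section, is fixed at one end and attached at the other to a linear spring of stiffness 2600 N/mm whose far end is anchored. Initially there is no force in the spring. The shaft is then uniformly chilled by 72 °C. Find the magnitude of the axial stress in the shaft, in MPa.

σ ≈ 1.66 MPa (tensile)

The unrestrained thermal change is αΔT L = 10.8×10⁻⁶ × 72 × 1975 = 1.536 mm.
Let P be the tensile force in the spring. The shaft extends elastically by PL/(AE) and the spring stretches by P/k; together these equal δ_free.
P [ L/(AE) + 1/k ] = δ_free → P [ 1975/(2225×29×10³) + 1/(2600) ] = 1.536.
P = 1.536 / 0.0004152 = 3699 N.
σ = P/A = 3699/2225 = 1.662 MPa.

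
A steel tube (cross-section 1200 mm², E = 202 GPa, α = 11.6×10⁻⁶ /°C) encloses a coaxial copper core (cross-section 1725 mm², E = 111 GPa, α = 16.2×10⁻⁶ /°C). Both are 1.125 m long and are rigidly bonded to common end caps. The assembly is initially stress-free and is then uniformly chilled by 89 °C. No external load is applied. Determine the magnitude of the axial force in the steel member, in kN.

P ≈ 43.8 kN (compressive in the steel)

The copper has the larger α, so on cooling it would change length more than the steel if both were free. The rigid plates force a common final length, so the copper is put into tension and the steel into compression, with equal and opposite forces P (no external load).
Setting the final lengths equal and cancelling L: (α₁ − α₂)ΔT = P/(A₁E₁) + P/(A₂E₂).
|α₁ − α₂|·ΔT = 4.6×10⁻⁶ × 89 = 0.0004094.
1/(A₁E₁) + 1/(A₂E₂) = 1/(1200×202×10³) + 1/(1725×111×10³) = 9.348×10⁻⁹ N⁻¹.
P = 0.0004094 / 9.348×10⁻⁹ = 43800 N = 43.8 kN.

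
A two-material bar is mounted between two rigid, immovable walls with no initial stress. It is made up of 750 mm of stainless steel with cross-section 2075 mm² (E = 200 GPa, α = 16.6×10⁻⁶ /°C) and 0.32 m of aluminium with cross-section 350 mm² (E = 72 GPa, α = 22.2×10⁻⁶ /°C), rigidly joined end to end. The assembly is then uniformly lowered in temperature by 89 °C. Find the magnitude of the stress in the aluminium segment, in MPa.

σ ≈ 343 MPa (tensile)

Free thermal contraction of the whole bar: Σ αᵢΔT Lᵢ = 16.6×10⁻⁶×89×750 + 22.2×10⁻⁶×89×320 = 1.74 mm.
The rigid supports impose zero overall length change; the single axial force P common to all segments must satisfy P Σ Lᵢ/(AᵢEᵢ) = δ_free.
Σ Lᵢ/(AᵢEᵢ) = 750/(2075×200×10³) + 320/(350×72×10³) = 1.451×10⁻⁵ mm/N.
So P = 1.74 / 1.451×10⁻⁵ = 120 kN, tensile.
σ_{aluminium} = P / A = 120000 / 350 = 342.8 MPa.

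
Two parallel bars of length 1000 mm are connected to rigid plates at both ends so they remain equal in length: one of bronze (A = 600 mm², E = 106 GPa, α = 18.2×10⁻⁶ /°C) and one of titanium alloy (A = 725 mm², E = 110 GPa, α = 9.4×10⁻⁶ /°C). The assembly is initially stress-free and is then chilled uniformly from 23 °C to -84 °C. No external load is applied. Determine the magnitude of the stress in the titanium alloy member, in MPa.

Both members must finish at the same length. With the larger α, the bronze tends to over-contract; the plates restrain it, putting the bronze in tension and the titanium alloy in compression. With no external load the two internal forces are equal and opposite, magnitude P.
Setting the final lengths equal and cancelling L: (α₁ − α₂)ΔT = P/(A₁E₁) + P/(A₂E₂).
|α₁ − α₂|·ΔT = 8.8×10⁻⁶ × 107 = 0.0009416.
1/(A₁E₁) + 1/(A₂E₂) = 1/(600×106×10³) + 1/(725×110×10³) = 2.826×10⁻⁸ N⁻¹.
P = 0.0009416 / 2.826×10⁻⁸ = 33320 N = 33.32 kN.
σ_{titanium alloy} = P/A₂ = 33320/725 = 45.95 MPa, compressive.

σ ≈ 46 MPa (compressive)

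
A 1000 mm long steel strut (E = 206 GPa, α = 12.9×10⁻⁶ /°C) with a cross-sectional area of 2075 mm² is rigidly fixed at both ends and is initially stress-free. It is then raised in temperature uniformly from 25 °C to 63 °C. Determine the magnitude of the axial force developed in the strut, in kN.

With zero net strain, σ = E·αΔT = 206 GPa × 12.9×10⁻⁶ × 38 = 101 MPa.
Then P = σA = 101 × 2075 mm² = 209.5 kN, compressive.

P ≈ 210 kN (compressive)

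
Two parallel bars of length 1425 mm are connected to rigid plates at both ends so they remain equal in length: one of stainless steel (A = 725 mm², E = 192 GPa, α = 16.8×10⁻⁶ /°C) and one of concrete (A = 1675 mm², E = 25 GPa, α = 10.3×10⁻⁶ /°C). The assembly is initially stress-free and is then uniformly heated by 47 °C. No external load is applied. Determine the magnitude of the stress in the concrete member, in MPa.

The stainless steel has the larger α, so on heating it would change length more than the concrete if both were free. The rigid plates force a common final length, so the stainless steel is put into compression and the concrete into tension, with equal and opposite forces P (no external load).
Setting the final lengths equal and cancelling L: (α₁ − α₂)ΔT = P/(A₁E₁) + P/(A₂E₂).
|α₁ − α₂|·ΔT = 6.5×10⁻⁶ × 47 = 0.0003055.
1/(A₁E₁) + 1/(A₂E₂) = 1/(725×192×10³) + 1/(1675×25×10³) = 3.106×10⁻⁸ N⁻¹.
So P = 0.0003055 / 3.106×10⁻⁸ = 9.834 kN.
σ_{concrete} = P/A₂ = 9834/1675 = 5.871 MPa, tensile.

σ ≈ 5.87 MPa (tensile)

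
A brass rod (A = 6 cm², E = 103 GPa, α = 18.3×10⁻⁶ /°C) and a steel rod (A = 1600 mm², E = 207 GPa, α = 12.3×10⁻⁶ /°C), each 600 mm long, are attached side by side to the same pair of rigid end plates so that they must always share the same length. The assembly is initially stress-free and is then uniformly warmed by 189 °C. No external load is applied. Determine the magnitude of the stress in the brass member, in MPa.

σ ≈ 98.4 MPa (compressive)

Equilibrium of a rigid end plate with no external load gives equal and opposite internal forces ±P in the two members. Since α_{brass} > α_{steel}, heating drives the brass into compression and the steel into tension.
Compatibility of the two members (thermal + elastic change equal): (α₁ − α₂)ΔT = P·[1/(A₁E₁) + 1/(A₂E₂)].
|α₁ − α₂|·ΔT = 6×10⁻⁶ × 189 = 0.001134.
1/(A₁E₁) + 1/(A₂E₂) = 1/(600×103×10³) + 1/(1600×207×10³) = 1.92×10⁻⁸ N⁻¹.
P = 0.001134 / 1.92×10⁻⁸ = 59060 N = 59.06 kN.
σ_{brass} = P/A₁ = 59060/600 = 98.43 MPa, compressive.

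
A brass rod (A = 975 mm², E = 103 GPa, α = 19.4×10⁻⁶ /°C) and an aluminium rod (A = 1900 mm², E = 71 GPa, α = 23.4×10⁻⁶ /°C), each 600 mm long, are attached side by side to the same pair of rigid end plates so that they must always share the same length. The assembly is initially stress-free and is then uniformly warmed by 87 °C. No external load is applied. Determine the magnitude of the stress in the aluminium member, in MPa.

Both members must finish at the same length. With the larger α, the aluminium tends to over-expand; the plates restrain it, putting the aluminium in compression and the brass in tension. With no external load the two internal forces are equal and opposite, magnitude P.
Setting the final lengths equal and cancelling L: (α₁ − α₂)ΔT = P/(A₁E₁) + P/(A₂E₂).
|α₁ − α₂|·ΔT = 4×10⁻⁶ × 87 = 0.000348.
1/(A₁E₁) + 1/(A₂E₂) = 1/(975×103×10³) + 1/(1900×71×10³) = 1.737×10⁻⁸ N⁻¹.
So P = 0.000348 / 1.737×10⁻⁸ = 20.03 kN.
σ_{aluminium} = P/A₂ = 20030/1900 = 10.54 MPa, compressive.

σ ≈ 10.5 MPa (compressive)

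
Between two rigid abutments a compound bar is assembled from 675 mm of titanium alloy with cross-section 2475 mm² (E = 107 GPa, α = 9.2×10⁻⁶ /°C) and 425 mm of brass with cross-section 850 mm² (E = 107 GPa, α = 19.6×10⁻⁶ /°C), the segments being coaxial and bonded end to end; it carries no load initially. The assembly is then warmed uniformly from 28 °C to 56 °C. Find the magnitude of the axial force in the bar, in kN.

Free thermal expansion of the whole bar: Σ αᵢΔT Lᵢ = 9.2×10⁻⁶×28×675 + 19.6×10⁻⁶×28×425 = 0.4071 mm.
The walls prevent any net length change, so an axial force P (same in every segment) develops. Compatibility: P · Σ Lᵢ/(AᵢEᵢ) = δ_free.
Σ Lᵢ/(AᵢEᵢ) = 675/(2475×107×10³) + 425/(850×107×10³) = 7.222×10⁻⁶ mm/N.
Hence P = δ_free / Σ(L/AE) = 0.4071/7.222×10⁻⁶ = 56.37 kN (compressive).

P ≈ 56.4 kN (compressive)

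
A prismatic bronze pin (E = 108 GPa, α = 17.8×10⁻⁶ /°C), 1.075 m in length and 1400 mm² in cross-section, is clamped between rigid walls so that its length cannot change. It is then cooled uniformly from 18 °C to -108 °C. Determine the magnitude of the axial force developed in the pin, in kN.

The ends cannot move, so σ = EαΔT = 108×10³ × 17.8×10⁻⁶ × 126 = 242.2 MPa.
Axial force P = σA = 242.2 × 1400 = 339100 N = 339.1 kN, tensile.

P ≈ 339 kN (tensile)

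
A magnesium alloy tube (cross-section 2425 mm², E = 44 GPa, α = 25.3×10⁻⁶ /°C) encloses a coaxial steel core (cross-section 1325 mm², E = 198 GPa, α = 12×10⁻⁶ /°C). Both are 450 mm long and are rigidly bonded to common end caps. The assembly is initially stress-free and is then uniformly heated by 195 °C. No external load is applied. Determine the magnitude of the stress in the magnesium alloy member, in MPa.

σ ≈ 81.1 MPa (compressive)

Both members must finish at the same length. With the larger α, the magnesium alloy tends to over-expand; the plates restrain it, putting the magnesium alloy in compression and the steel in tension. With no external load the two internal forces are equal and opposite, magnitude P.
Compatibility of the two members (thermal + elastic change equal): (α₁ − α₂)ΔT = P·[1/(A₁E₁) + 1/(A₂E₂)].
|α₁ − α₂|·ΔT = 13.3×10⁻⁶ × 195 = 0.002593.
1/(A₁E₁) + 1/(A₂E₂) = 1/(2425×44×10³) + 1/(1325×198×10³) = 1.318×10⁻⁸ N⁻¹.
So P = 0.002593 / 1.318×10⁻⁸ = 196.7 kN.
σ_{magnesium alloy} = P/A₁ = 196700/2425 = 81.12 MPa, compressive.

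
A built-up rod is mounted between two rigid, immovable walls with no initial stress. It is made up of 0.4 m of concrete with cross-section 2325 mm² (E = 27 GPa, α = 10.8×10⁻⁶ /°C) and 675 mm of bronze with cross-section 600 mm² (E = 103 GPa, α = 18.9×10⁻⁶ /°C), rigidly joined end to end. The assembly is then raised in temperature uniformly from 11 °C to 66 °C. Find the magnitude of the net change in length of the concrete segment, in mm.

|ΔL| ≈ 0.108 mm

With the walls removed the bar would change length by δ_free = Σ αᵢΔT Lᵢ = 10.8×10⁻⁶×55×400 + 18.9×10⁻⁶×55×675 = 0.9393 mm.
The walls prevent any net length change, so an axial force P (same in every segment) develops. Compatibility: P · Σ Lᵢ/(AᵢEᵢ) = δ_free.
The series flexibility is Σ Lᵢ/(AᵢEᵢ) = 400/(2325×27×10³) + 675/(600×103×10³) = 1.729×10⁻⁵ mm/N.
P = 0.9393 / 1.729×10⁻⁵ = 54310 N = 54.31 kN, compressive.
For the concrete segment, free thermal change = 10.8×10⁻⁶×55×400 = 0.2376 mm and elastic change from P = 54310×400/(2325×27×10³) = 0.3461 mm; these oppose, so the net change is 0.108 mm (segment shortens).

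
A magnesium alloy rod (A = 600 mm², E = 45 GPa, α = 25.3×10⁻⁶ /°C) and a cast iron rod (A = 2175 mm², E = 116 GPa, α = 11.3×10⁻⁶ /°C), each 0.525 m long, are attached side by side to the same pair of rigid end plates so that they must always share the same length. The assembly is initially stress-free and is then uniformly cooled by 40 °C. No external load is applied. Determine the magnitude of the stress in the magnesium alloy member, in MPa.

σ ≈ 22.8 MPa (tensile)

Both members must finish at the same length. With the larger α, the magnesium alloy tends to over-contract; the plates restrain it, putting the magnesium alloy in tension and the cast iron in compression. With no external load the two internal forces are equal and opposite, magnitude P.
Compatibility of the two members (thermal + elastic change equal): (α₁ − α₂)ΔT = P·[1/(A₁E₁) + 1/(A₂E₂)].
|α₁ − α₂|·ΔT = 14×10⁻⁶ × 40 = 0.00056.
1/(A₁E₁) + 1/(A₂E₂) = 1/(600×45×10³) + 1/(2175×116×10³) = 4.1×10⁻⁸ N⁻¹.
So P = 0.00056 / 4.1×10⁻⁸ = 13.66 kN.
σ_{magnesium alloy} = P/A₁ = 13660/600 = 22.76 MPa, tensile.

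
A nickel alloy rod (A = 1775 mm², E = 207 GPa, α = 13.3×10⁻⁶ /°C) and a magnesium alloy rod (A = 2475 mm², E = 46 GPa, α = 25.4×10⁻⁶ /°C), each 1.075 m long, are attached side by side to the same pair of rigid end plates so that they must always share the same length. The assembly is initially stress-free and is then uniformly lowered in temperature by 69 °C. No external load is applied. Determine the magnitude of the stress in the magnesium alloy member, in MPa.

σ ≈ 29.3 MPa (tensile)

Equilibrium of a rigid end plate with no external load gives equal and opposite internal forces ±P in the two members. Since α_{magnesium alloy} > α_{nickel alloy}, cooling drives the magnesium alloy into tension and the nickel alloy into compression.
Equating the net (thermal + elastic) strains gives |α₁ − α₂|·ΔT = P·[1/(A₁E₁) + 1/(A₂E₂)].
|α₁ − α₂|·ΔT = 12.1×10⁻⁶ × 69 = 0.0008349.
1/(A₁E₁) + 1/(A₂E₂) = 1/(1775×207×10³) + 1/(2475×46×10³) = 1.151×10⁻⁸ N⁻¹.
So P = 0.0008349 / 1.151×10⁻⁸ = 72.57 kN.
σ_{magnesium alloy} = P/A₂ = 72570/2475 = 29.32 MPa, tensile.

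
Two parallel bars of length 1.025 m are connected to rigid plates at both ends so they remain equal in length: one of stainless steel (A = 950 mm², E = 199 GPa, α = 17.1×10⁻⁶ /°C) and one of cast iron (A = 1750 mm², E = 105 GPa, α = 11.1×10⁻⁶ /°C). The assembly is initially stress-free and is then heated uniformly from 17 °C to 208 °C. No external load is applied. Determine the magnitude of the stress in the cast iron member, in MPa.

The stainless steel has the larger α, so on heating it would change length more than the cast iron if both were free. The rigid plates force a common final length, so the stainless steel is put into compression and the cast iron into tension, with equal and opposite forces P (no external load).
Equating the net (thermal + elastic) strains gives |α₁ − α₂|·ΔT = P·[1/(A₁E₁) + 1/(A₂E₂)].
|α₁ − α₂|·ΔT = 6×10⁻⁶ × 191 = 0.001146.
1/(A₁E₁) + 1/(A₂E₂) = 1/(950×199×10³) + 1/(1750×105×10³) = 1.073×10⁻⁸ N⁻¹.
P = 0.001146 / 1.073×10⁻⁸ = 106800 N = 106.8 kN.
σ_{cast iron} = P/A₂ = 106800/1750 = 61.02 MPa, tensile.

σ ≈ 61 MPa (tensile)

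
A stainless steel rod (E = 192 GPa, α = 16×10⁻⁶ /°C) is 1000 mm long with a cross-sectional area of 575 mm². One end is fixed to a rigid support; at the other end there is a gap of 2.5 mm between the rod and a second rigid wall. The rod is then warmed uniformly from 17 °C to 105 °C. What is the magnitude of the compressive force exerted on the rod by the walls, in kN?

Free thermal elongation = αΔT L = 16×10⁻⁶ × 88 × 1000 = 1.408 mm.
Since δ_free = 1.41 mm is less than the 2.5 mm gap, the rod never touches the wall. No axial force develops.

P ≈ 0 kN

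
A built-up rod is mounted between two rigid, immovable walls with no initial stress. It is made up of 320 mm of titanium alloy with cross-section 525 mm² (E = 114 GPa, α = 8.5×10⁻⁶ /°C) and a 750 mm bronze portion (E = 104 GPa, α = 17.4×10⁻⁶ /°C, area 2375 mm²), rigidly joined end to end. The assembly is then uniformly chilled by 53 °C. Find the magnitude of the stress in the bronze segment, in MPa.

σ ≈ 42 MPa (tensile)

With the walls removed the bar would change length by δ_free = Σ αᵢΔT Lᵢ = 8.5×10⁻⁶×53×320 + 17.4×10⁻⁶×53×750 = 0.8358 mm.
The rigid supports impose zero overall length change; the single axial force P common to all segments must satisfy P Σ Lᵢ/(AᵢEᵢ) = δ_free.
The series flexibility is Σ Lᵢ/(AᵢEᵢ) = 320/(525×114×10³) + 750/(2375×104×10³) = 8.383×10⁻⁶ mm/N.
So P = 0.8358 / 8.383×10⁻⁶ = 99.7 kN, tensile.
σ_{bronze} = P / A = 99700 / 2375 = 41.98 MPa.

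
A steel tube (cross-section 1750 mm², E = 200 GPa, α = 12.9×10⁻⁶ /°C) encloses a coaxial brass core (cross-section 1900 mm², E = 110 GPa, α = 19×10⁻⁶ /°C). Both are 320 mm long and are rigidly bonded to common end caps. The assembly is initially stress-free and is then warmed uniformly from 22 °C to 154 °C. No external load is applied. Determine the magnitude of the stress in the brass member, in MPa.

Equilibrium of a rigid end plate with no external load gives equal and opposite internal forces ±P in the two members. Since α_{brass} > α_{steel}, heating drives the brass into compression and the steel into tension.
Equating the net (thermal + elastic) strains gives |α₁ − α₂|·ΔT = P·[1/(A₁E₁) + 1/(A₂E₂)].
|α₁ − α₂|·ΔT = 6.1×10⁻⁶ × 132 = 0.0008052.
1/(A₁E₁) + 1/(A₂E₂) = 1/(1750×200×10³) + 1/(1900×110×10³) = 7.642×10⁻⁹ N⁻¹.
P = 0.0008052 / 7.642×10⁻⁹ = 105400 N = 105.4 kN.
σ_{brass} = P/A₂ = 105400/1900 = 55.46 MPa, compressive.

σ ≈ 55.5 MPa (compressive)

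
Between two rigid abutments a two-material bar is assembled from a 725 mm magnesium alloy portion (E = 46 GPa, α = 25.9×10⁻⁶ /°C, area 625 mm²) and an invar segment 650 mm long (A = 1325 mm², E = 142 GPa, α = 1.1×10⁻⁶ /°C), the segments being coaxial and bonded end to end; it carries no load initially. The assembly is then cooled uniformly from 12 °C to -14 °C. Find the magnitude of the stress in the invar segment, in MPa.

σ ≈ 13.3 MPa (tensile)

Free thermal contraction of the whole bar: Σ αᵢΔT Lᵢ = 25.9×10⁻⁶×26×725 + 1.1×10⁻⁶×26×650 = 0.5068 mm.
The rigid supports impose zero overall length change; the single axial force P common to all segments must satisfy P Σ Lᵢ/(AᵢEᵢ) = δ_free.
The series flexibility is Σ Lᵢ/(AᵢEᵢ) = 725/(625×46×10³) + 650/(1325×142×10³) = 2.867×10⁻⁵ mm/N.
P = 0.5068 / 2.867×10⁻⁵ = 17680 N = 17.68 kN, tensile.
σ_{invar} = P / A = 17680 / 1325 = 13.34 MPa.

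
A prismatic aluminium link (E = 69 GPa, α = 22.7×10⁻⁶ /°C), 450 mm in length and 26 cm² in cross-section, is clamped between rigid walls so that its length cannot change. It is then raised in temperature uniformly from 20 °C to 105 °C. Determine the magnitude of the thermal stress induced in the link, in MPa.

Because both ends are immovable the net strain is zero, and the suppressed thermal strain is αΔT = 22.7×10⁻⁶ × 85 = 1929.5×10⁻⁶.
The stress required to suppress this strain is σ = Eε = 69×10³ × 1929.5×10⁻⁶ = 133.1 MPa, compressive since the link is trying to expand.

σ ≈ 133 MPa (compressive)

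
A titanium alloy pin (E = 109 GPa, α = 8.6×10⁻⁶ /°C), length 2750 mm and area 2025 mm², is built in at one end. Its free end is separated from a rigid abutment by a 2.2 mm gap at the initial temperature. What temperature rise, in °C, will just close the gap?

Contact occurs when the free expansion equals the gap: αΔT L = 2.2 mm.
ΔT = 2.2 / (8.6×10⁻⁶ × 2750) = 93.02 °C.

ΔT ≈ 93 °C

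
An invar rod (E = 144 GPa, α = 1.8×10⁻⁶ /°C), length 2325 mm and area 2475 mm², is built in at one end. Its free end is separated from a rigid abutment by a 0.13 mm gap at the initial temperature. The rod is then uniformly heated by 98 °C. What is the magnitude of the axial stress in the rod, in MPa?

σ ≈ 17.3 MPa (compressive)

Unrestrained expansion: δ_free = αΔT L = 1.8×10⁻⁶ × 98 × 2325 = 0.4101 mm.
After closing the 0.13 mm clearance, 0.4101 − 0.13 = 0.2801 mm of expansion remains to be suppressed by the wall.
Compatibility: PL/(AE) = 0.2801 mm, so σ = P/A = E × (0.2801/2325) = 17.35 MPa.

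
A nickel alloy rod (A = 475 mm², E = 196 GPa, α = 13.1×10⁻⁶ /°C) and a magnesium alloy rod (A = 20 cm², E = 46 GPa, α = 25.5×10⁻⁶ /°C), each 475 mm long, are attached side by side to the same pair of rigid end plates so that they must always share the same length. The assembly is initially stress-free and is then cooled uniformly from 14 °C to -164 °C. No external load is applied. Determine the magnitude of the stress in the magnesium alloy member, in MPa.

Equilibrium of a rigid end plate with no external load gives equal and opposite internal forces ±P in the two members. Since α_{magnesium alloy} > α_{nickel alloy}, cooling drives the magnesium alloy into tension and the nickel alloy into compression.
Compatibility of the two members (thermal + elastic change equal): (α₁ − α₂)ΔT = P·[1/(A₁E₁) + 1/(A₂E₂)].
|α₁ − α₂|·ΔT = 12.4×10⁻⁶ × 178 = 0.002207.
1/(A₁E₁) + 1/(A₂E₂) = 1/(475×196×10³) + 1/(2000×46×10³) = 2.161×10⁻⁸ N⁻¹.
P = 0.002207 / 2.161×10⁻⁸ = 102100 N = 102.1 kN.
σ_{magnesium alloy} = P/A₂ = 102100/2000 = 51.07 MPa, tensile.

σ ≈ 51.1 MPa (tensile)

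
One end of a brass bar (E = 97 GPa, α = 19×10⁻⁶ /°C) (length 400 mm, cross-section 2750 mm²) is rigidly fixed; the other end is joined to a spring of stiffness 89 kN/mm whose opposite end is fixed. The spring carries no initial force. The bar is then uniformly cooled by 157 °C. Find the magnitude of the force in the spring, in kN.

P ≈ 93.7 kN

If the spring were absent the bar would shorten by αΔT L = 19×10⁻⁶ × 157 × 400 = 1.193 mm.
Let P be the tensile force in the spring. The bar extends elastically by PL/(AE) and the spring stretches by P/k; together these equal δ_free.
P [ L/(AE) + 1/k ] = δ_free → P [ 400/(2750×97×10³) + 1/(89×10³) ] = 1.193.
P = 1.193 / 1.274×10⁻⁵ = 93690 N.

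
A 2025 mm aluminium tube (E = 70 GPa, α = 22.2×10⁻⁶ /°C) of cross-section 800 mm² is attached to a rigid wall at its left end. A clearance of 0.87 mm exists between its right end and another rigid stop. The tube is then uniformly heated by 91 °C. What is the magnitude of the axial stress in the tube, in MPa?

σ ≈ 111 MPa (compressive)

Unrestrained expansion: δ_free = αΔT L = 22.2×10⁻⁶ × 91 × 2025 = 4.091 mm.
The gap closes (δ_free > 0.87 mm) and the wall then resists a further 4.091 − 0.87 = 3.221 mm of expansion.
That suppressed elongation corresponds to σ = E·Δ/L = 70×10³ × 3.221/2025 = 111.3 MPa.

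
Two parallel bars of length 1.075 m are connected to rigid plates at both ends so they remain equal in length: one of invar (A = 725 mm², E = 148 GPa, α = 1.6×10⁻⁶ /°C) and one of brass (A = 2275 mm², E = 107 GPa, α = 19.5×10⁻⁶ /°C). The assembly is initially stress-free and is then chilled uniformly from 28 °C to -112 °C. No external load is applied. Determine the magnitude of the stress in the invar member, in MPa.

σ ≈ 257 MPa (compressive)

The brass has the larger α, so on cooling it would change length more than the invar if both were free. The rigid plates force a common final length, so the brass is put into tension and the invar into compression, with equal and opposite forces P (no external load).
Equating the net (thermal + elastic) strains gives |α₁ − α₂|·ΔT = P·[1/(A₁E₁) + 1/(A₂E₂)].
|α₁ − α₂|·ΔT = 17.9×10⁻⁶ × 140 = 0.002506.
1/(A₁E₁) + 1/(A₂E₂) = 1/(725×148×10³) + 1/(2275×107×10³) = 1.343×10⁻⁸ N⁻¹.
So P = 0.002506 / 1.343×10⁻⁸ = 186.6 kN.
σ_{invar} = P/A₁ = 186600/725 = 257.4 MPa, compressive.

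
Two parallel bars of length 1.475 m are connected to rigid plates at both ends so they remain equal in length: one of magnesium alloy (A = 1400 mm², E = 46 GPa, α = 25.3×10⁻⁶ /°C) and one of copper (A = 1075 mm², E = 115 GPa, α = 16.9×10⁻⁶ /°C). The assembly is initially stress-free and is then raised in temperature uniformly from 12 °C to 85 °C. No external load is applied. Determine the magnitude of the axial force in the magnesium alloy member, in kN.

Both members must finish at the same length. With the larger α, the magnesium alloy tends to over-expand; the plates restrain it, putting the magnesium alloy in compression and the copper in tension. With no external load the two internal forces are equal and opposite, magnitude P.
Equating the net (thermal + elastic) strains gives |α₁ − α₂|·ΔT = P·[1/(A₁E₁) + 1/(A₂E₂)].
|α₁ − α₂|·ΔT = 8.4×10⁻⁶ × 73 = 0.0006132.
1/(A₁E₁) + 1/(A₂E₂) = 1/(1400×46×10³) + 1/(1075×115×10³) = 2.362×10⁻⁸ N⁻¹.
So P = 0.0006132 / 2.362×10⁻⁸ = 25.96 kN.

P ≈ 26 kN (compressive in the magnesium alloy)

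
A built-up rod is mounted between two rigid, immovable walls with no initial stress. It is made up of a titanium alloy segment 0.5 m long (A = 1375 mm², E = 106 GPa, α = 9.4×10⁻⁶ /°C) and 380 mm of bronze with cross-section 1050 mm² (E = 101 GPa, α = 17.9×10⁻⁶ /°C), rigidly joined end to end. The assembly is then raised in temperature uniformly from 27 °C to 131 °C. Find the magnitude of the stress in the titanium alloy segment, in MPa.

Free thermal expansion of the whole bar: Σ αᵢΔT Lᵢ = 9.4×10⁻⁶×104×500 + 17.9×10⁻⁶×104×380 = 1.196 mm.
Since the ends are fixed, an axial force P builds up, equal in every segment, with P · Σ Lᵢ/(AᵢEᵢ) = δ_free.
Σ Lᵢ/(AᵢEᵢ) = 500/(1375×106×10³) + 380/(1050×101×10³) = 7.014×10⁻⁶ mm/N.
So P = 1.196 / 7.014×10⁻⁶ = 170.6 kN, compressive.
σ_{titanium alloy} = P / A = 170600 / 1375 = 124 MPa.

σ ≈ 124 MPa (compressive)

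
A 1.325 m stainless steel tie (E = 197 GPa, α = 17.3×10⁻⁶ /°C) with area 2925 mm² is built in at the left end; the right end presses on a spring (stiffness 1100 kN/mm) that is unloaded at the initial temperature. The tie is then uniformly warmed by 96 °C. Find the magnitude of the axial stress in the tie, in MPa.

σ ≈ 234 MPa (compressive)

If the spring were absent the tie would lengthen by αΔT L = 17.3×10⁻⁶ × 96 × 1325 = 2.201 mm.
With a force P in the spring, the elastic change of the tie is PL/(AE) and that of the spring is P/k; compatibility requires their sum to equal δ_free.
So P = δ_free / [L/(AE) + 1/k] = 2.201 / [ 1325/(2925×197×10³) + 1/(1100×10³) ].
P = 2.201 / 3.209×10⁻⁶ = 685800 N.
σ = P/A = 685800/2925 = 234.5 MPa.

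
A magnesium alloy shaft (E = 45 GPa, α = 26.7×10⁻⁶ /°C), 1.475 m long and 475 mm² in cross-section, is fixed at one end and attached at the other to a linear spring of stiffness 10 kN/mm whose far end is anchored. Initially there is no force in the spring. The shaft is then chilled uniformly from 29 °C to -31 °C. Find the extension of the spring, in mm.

If the spring were absent the shaft would shorten by αΔT L = 26.7×10⁻⁶ × 60 × 1475 = 2.363 mm.
With a force P in the spring, the elastic change of the shaft is PL/(AE) and that of the spring is P/k; compatibility requires their sum to equal δ_free.
So P = δ_free / [L/(AE) + 1/k] = 2.363 / [ 1475/(475×45×10³) + 1/(10×10³) ].
P = 2.363 / 0.000169 = 13980 N.
Spring extension = P/k = 13980/(10×10³) = 1.398 mm.

δ ≈ 1.4 mm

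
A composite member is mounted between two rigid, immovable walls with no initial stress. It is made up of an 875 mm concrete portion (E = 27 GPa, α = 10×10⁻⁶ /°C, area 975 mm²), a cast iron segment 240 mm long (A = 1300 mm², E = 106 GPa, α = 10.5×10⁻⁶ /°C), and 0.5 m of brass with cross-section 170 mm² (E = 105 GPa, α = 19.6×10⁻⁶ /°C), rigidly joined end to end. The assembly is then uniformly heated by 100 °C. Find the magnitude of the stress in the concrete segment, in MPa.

Free thermal expansion of the whole bar: Σ αᵢΔT Lᵢ = 10×10⁻⁶×100×875 + 10.5×10⁻⁶×100×240 + 19.6×10⁻⁶×100×500 = 2.107 mm.
The rigid supports impose zero overall length change; the single axial force P common to all segments must satisfy P Σ Lᵢ/(AᵢEᵢ) = δ_free.
Σ Lᵢ/(AᵢEᵢ) = 875/(975×27×10³) + 240/(1300×106×10³) + 500/(170×105×10³) = 6.299×10⁻⁵ mm/N.
So P = 2.107 / 6.299×10⁻⁵ = 33.45 kN, compressive.
σ_{concrete} = P / A = 33450 / 975 = 34.31 MPa.

σ ≈ 34.3 MPa (compressive)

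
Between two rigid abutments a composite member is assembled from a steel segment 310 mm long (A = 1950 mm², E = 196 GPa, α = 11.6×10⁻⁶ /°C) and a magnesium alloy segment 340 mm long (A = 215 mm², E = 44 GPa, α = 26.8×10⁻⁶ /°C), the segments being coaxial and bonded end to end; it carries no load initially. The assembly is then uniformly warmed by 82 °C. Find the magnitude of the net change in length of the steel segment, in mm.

Free thermal expansion of the whole bar: Σ αᵢΔT Lᵢ = 11.6×10⁻⁶×82×310 + 26.8×10⁻⁶×82×340 = 1.042 mm.
The walls prevent any net length change, so an axial force P (same in every segment) develops. Compatibility: P · Σ Lᵢ/(AᵢEᵢ) = δ_free.
Σ Lᵢ/(AᵢEᵢ) = 310/(1950×196×10³) + 340/(215×44×10³) = 3.675×10⁻⁵ mm/N.
P = 1.042 / 3.675×10⁻⁵ = 28350 N = 28.35 kN, compressive.
For the steel segment, free thermal change = 11.6×10⁻⁶×82×310 = 0.2949 mm and elastic change from P = 28350×310/(1950×196×10³) = 0.023 mm; these oppose, so the net change is 0.272 mm (segment lengthens).

|ΔL| ≈ 0.272 mm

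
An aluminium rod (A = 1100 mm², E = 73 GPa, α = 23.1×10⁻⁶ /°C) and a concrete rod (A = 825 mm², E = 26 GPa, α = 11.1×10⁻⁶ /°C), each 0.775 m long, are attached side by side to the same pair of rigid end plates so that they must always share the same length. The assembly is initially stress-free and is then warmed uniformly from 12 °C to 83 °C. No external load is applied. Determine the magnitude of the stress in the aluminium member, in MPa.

The aluminium has the larger α, so on heating it would change length more than the concrete if both were free. The rigid plates force a common final length, so the aluminium is put into compression and the concrete into tension, with equal and opposite forces P (no external load).
Setting the final lengths equal and cancelling L: (α₁ − α₂)ΔT = P/(A₁E₁) + P/(A₂E₂).
|α₁ − α₂|·ΔT = 12×10⁻⁶ × 71 = 0.000852.
1/(A₁E₁) + 1/(A₂E₂) = 1/(1100×73×10³) + 1/(825×26×10³) = 5.907×10⁻⁸ N⁻¹.
So P = 0.000852 / 5.907×10⁻⁸ = 14.42 kN.
σ_{aluminium} = P/A₁ = 14420/1100 = 13.11 MPa, compressive.

σ ≈ 13.1 MPa (compressive)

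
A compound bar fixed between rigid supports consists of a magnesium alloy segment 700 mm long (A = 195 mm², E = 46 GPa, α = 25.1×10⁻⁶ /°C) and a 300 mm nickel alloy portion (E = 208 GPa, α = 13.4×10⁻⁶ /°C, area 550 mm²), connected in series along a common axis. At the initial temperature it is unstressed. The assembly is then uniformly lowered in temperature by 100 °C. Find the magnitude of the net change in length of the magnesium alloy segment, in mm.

With the walls removed the bar would change length by δ_free = Σ αᵢΔT Lᵢ = 25.1×10⁻⁶×100×700 + 13.4×10⁻⁶×100×300 = 2.159 mm.
The walls prevent any net length change, so an axial force P (same in every segment) develops. Compatibility: P · Σ Lᵢ/(AᵢEᵢ) = δ_free.
Σ Lᵢ/(AᵢEᵢ) = 700/(195×46×10³) + 300/(550×208×10³) = 8.066×10⁻⁵ mm/N.
P = 2.159 / 8.066×10⁻⁵ = 26770 N = 26.77 kN, tensile.
For the magnesium alloy segment, free thermal change = 25.1×10⁻⁶×100×700 = 1.757 mm and elastic change from P = 26770×700/(195×46×10³) = 2.089 mm; these oppose, so the net change is 0.332 mm (segment lengthens).

|ΔL| ≈ 0.332 mm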